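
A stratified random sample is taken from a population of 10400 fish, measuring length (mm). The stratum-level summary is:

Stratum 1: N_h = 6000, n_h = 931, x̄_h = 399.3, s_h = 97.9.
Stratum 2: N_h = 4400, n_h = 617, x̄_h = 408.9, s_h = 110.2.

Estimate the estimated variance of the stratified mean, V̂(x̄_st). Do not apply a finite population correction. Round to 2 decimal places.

V̂(x̄_st) = Σ W_h² s_h²/n_h, with W_h = N_h/N and N = 10400:
  stratum 1: (6000/10400)²·97.9²/931 = 3.42651
  stratum 2: (4400/10400)²·110.2²/617 = 3.52303
V̂(x̄_st) = 6.94954

V̂(x̄_st) ≈ 6.95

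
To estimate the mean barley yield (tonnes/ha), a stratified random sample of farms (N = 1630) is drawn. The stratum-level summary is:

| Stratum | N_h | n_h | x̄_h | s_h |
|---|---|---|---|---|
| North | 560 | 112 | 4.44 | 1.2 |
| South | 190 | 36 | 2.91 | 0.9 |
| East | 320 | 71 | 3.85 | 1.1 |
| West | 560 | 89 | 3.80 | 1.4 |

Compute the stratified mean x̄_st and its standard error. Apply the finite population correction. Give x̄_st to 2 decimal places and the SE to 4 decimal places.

x̄_st ≈ 3.93, SE ≈ 0.0645

x̄_st = Σ W_h x̄_h = (560·4.44 + 190·2.91 + 320·3.85 + 560·3.80)/1630 = 3.92595
V̂(x̄_st) = Σ W_h² (1 − n_h/N_h) s_h²/n_h, with W_h = N_h/N and N = 1630:
  stratum North: (560/1630)²·(1 − 112/560)·1.2²/112 = 0.00121405
  stratum South: (190/1630)²·(1 − 36/190)·0.9²/36 = 0.000247789
  stratum East: (320/1630)²·(1 − 71/320)·1.1²/71 = 0.000511094
  stratum West: (560/1630)²·(1 − 89/560)·1.4²/89 = 0.00218625
V̂(x̄_st) = 0.00415918
SE(x̄_st) = √0.00415918 = 0.0644917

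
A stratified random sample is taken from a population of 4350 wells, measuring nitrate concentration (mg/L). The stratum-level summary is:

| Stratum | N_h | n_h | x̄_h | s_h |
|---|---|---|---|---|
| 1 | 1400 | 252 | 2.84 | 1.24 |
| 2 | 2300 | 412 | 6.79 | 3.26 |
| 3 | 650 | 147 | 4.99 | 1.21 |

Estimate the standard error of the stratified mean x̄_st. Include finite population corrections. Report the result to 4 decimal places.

SE(x̄_st) ≈ 0.0813

V̂(x̄_st) = Σ W_h² (1 − n_h/N_h) s_h²/n_h, with W_h = N_h/N and N = 4350:
  stratum 1: (1400/4350)²·(1 − 252/1400)·1.24²/252 = 0.000518244
  stratum 2: (2300/4350)²·(1 − 412/2300)·3.26²/412 = 0.00591956
  stratum 3: (650/4350)²·(1 − 147/650)·1.21²/147 = 0.00017209
V̂(x̄_st) = 0.00660989
SE(x̄_st) = √0.00660989 = 0.0813012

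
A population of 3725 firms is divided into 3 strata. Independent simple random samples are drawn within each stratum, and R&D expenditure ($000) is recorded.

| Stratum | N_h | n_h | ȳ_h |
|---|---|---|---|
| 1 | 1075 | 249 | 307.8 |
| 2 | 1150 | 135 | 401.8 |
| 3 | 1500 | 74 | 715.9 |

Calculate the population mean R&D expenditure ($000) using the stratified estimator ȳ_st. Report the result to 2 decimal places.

N = Σ N_h = 3725. Stratum weights W_h = N_h/N.
ȳ_st = (1075·307.8 + 1150·401.8 + 1500·715.9) / 3725 = 501.1557

ȳ_st ≈ 501.16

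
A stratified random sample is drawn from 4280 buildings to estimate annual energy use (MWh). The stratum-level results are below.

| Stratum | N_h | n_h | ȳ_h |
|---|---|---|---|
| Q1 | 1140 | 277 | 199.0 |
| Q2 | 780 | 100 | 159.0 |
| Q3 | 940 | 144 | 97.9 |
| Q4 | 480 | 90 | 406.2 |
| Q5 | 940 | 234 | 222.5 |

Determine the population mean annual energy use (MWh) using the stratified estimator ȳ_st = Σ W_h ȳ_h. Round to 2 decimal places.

N = Σ N_h = 4280. Stratum weights W_h = N_h/N.
ȳ_st = (1140·199.0 + 780·159.0 + 940·97.9 + 480·406.2 + 940·222.5) / 4280 = 197.9047

ȳ_st ≈ 197.90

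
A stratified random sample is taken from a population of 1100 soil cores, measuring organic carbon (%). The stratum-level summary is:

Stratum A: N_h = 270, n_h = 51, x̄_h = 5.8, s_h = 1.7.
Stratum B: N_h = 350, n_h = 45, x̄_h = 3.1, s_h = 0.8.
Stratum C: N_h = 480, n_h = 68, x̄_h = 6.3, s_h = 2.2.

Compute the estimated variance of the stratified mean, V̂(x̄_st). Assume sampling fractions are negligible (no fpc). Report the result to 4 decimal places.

V̂(x̄_st) ≈ 0.0184

V̂(x̄_st) = Σ W_h² s_h²/n_h, with W_h = N_h/N and N = 1100:
  stratum A: (270/1100)²·1.7²/51 = 0.00341405
  stratum B: (350/1100)²·0.8²/45 = 0.00143985
  stratum C: (480/1100)²·2.2²/68 = 0.0135529
V̂(x̄_st) = 0.0184068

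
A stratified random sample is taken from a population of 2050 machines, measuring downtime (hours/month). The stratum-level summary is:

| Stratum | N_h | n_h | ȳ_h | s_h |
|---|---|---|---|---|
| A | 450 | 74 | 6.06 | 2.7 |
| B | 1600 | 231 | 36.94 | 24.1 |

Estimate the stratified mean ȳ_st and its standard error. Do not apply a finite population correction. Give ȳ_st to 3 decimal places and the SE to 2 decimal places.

ȳ_st ≈ 30.161, SE ≈ 1.24

ȳ_st = Σ W_h ȳ_h = (450·6.06 + 1600·36.94)/2050 = 30.16146
V̂(ȳ_st) = Σ W_h² s_h²/n_h, with W_h = N_h/N and N = 2050:
  stratum A: (450/2050)²·2.7²/74 = 0.00474693
  stratum B: (1600/2050)²·24.1²/231 = 1.53163
V̂(ȳ_st) = 1.53638
SE(ȳ_st) = √1.53638 = 1.23951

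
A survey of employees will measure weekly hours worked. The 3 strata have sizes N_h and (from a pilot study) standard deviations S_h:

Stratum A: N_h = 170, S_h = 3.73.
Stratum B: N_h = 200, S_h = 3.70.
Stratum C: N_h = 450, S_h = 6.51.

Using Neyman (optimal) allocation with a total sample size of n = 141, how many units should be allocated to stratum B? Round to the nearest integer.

Neyman allocation: n_h = n · N_h S_h / Σ N_i S_i, with n = 141.
  stratum A: N_h·S_h = 170·3.73 = 634.10
  stratum B: N_h·S_h = 200·3.70 = 740.00
  stratum C: N_h·S_h = 450·6.51 = 2929.50
Σ N_h S_h = 4303.60
n for stratum B = 141·740.00/4303.60 = 24.245 → 24

24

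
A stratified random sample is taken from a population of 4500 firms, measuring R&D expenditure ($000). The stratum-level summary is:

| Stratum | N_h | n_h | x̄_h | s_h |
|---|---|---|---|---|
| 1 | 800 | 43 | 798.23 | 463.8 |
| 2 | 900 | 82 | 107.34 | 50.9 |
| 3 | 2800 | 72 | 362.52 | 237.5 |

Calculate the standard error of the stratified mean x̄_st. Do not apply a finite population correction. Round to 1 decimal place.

V̂(x̄_st) = Σ W_h² s_h²/n_h, with W_h = N_h/N and N = 4500:
  stratum 1: (800/4500)²·463.8²/43 = 158.106
  stratum 2: (900/4500)²·50.9²/82 = 1.26381
  stratum 3: (2800/4500)²·237.5²/72 = 303.309
V̂(x̄_st) = 462.679
SE(x̄_st) = √462.679 = 21.51

SE(x̄_st) ≈ 21.5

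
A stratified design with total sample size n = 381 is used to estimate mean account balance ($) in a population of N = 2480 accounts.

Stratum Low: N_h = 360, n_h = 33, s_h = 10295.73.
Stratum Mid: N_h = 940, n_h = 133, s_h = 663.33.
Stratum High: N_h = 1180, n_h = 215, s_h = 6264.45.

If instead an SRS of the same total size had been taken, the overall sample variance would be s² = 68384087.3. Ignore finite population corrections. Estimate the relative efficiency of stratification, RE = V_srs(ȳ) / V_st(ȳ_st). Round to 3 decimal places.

RE ≈ 1.639

V̂(ȳ_st) = Σ W_h² s_h²/n_h, with W_h = N_h/N and N = 2480:
  stratum Low: (360/2480)²·10295.73²/33 = 67686.5
  stratum Mid: (940/2480)²·663.33²/133 = 475.291
  stratum High: (1180/2480)²·6264.45²/215 = 41322.6
V_st = 109484
V_srs = s²/n = 68384087.3/381 = 179486
Relative efficiency = V_srs / V_st = 179486/109484 = 1.6394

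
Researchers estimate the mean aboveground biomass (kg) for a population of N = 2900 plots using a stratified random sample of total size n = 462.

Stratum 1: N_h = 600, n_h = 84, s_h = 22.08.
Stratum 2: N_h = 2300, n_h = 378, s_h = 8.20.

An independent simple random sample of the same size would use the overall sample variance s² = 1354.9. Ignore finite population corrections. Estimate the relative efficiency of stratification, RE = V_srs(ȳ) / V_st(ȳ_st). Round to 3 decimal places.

V̂(ȳ_st) = Σ W_h² s_h²/n_h, with W_h = N_h/N and N = 2900:
  stratum 1: (600/2900)²·22.08²/84 = 0.248442
  stratum 2: (2300/2900)²·8.20²/378 = 0.111891
V_st = 0.360333
V_srs = s²/n = 1354.9/462 = 2.93268
Relative efficiency = V_srs / V_st = 2.93268/0.360333 = 8.1388

RE ≈ 8.139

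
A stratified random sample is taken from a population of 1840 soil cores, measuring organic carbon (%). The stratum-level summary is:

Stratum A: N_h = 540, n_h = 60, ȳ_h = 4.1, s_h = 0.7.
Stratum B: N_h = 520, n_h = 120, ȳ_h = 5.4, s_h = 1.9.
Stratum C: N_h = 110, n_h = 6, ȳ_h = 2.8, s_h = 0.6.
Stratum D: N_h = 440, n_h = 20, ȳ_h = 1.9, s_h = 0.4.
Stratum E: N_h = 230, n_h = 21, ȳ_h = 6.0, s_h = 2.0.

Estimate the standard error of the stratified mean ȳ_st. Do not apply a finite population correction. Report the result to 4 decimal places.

SE(ȳ_st) ≈ 0.0822

V̂(ȳ_st) = Σ W_h² s_h²/n_h, with W_h = N_h/N and N = 1840:
  stratum A: (540/1840)²·0.7²/60 = 0.000703391
  stratum B: (520/1840)²·1.9²/120 = 0.00240269
  stratum C: (110/1840)²·0.6²/6 = 0.000214438
  stratum D: (440/1840)²·0.4²/20 = 0.000457467
  stratum E: (230/1840)²·2.0²/21 = 0.00297619
V̂(ȳ_st) = 0.00675417
SE(ȳ_st) = √0.00675417 = 0.0821838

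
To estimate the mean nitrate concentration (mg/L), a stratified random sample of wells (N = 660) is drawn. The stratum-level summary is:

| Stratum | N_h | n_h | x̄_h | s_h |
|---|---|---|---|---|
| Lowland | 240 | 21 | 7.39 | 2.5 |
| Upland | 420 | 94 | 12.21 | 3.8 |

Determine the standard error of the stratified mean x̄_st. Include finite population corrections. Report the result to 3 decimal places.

V̂(x̄_st) = Σ W_h² (1 − n_h/N_h) s_h²/n_h, with W_h = N_h/N and N = 660:
  stratum Lowland: (240/660)²·(1 − 21/240)·2.5²/21 = 0.0359111
  stratum Upland: (420/660)²·(1 − 94/420)·3.8²/94 = 0.0482857
V̂(x̄_st) = 0.0841967
SE(x̄_st) = √0.0841967 = 0.290167

SE(x̄_st) ≈ 0.290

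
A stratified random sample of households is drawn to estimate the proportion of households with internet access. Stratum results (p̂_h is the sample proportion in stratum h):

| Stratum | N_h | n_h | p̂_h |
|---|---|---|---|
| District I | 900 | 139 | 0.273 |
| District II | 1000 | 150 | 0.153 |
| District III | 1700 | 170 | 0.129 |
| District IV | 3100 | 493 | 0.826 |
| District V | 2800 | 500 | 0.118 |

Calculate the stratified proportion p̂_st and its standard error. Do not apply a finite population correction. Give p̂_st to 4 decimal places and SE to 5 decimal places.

N = 9500; stratum weights W_h = N_h/N.
p̂_st = Σ W_h p̂_h = (900·0.273 + 1000·0.153 + 1700·0.129 + 3100·0.826 + 2800·0.118)/9500 = 0.36937
V̂(p̂_st) = Σ W_h² p̂_h(1−p̂_h)/(n_h−1):
  stratum District I: (900/9500)²·0.273·0.727/138 = 1.29079e-05
  stratum District II: (1000/9500)²·0.153·0.847/149 = 9.63699e-06
  stratum District III: (1700/9500)²·0.129·0.871/169 = 2.12898e-05
  stratum District IV: (3100/9500)²·0.826·0.174/492 = 3.11057e-05
  stratum District V: (2800/9500)²·0.118·0.882/499 = 1.81184e-05
V̂(p̂_st) = 9.30588e-05; SE = √V̂ = 0.0096467

p̂_st ≈ 0.3694, SE ≈ 0.00965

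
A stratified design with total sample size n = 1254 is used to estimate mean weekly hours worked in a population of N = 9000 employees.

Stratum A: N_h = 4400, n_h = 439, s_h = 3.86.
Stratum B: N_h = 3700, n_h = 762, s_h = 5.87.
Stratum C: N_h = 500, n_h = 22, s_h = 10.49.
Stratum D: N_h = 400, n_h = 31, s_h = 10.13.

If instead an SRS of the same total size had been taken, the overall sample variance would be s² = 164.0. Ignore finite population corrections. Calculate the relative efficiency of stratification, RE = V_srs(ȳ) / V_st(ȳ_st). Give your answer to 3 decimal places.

V̂(ȳ_st) = Σ W_h² s_h²/n_h, with W_h = N_h/N and N = 9000:
  stratum A: (4400/9000)²·3.86²/439 = 0.00811205
  stratum B: (3700/9000)²·5.87²/762 = 0.00764257
  stratum C: (500/9000)²·10.49²/22 = 0.0154377
  stratum D: (400/9000)²·10.13²/31 = 0.00653871
V_st = 0.0377311
V_srs = s²/n = 164.0/1254 = 0.130781
Relative efficiency = V_srs / V_st = 0.130781/0.0377311 = 3.4661

RE ≈ 3.466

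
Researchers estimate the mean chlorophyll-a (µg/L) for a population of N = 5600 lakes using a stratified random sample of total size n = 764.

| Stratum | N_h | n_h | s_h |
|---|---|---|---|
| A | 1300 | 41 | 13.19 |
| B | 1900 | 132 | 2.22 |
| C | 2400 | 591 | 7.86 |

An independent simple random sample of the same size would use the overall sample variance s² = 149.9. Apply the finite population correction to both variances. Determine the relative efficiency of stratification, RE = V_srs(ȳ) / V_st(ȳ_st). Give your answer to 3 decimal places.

RE ≈ 0.706

V̂(ȳ_st) = Σ W_h² (1 − n_h/N_h) s_h²/n_h, with W_h = N_h/N and N = 5600:
  stratum A: (1300/5600)²·(1 − 41/1300)·13.19²/41 = 0.221462
  stratum B: (1900/5600)²·(1 − 132/1900)·2.22²/132 = 0.00399937
  stratum C: (2400/5600)²·(1 − 591/2400)·7.86²/591 = 0.0144721
V_st = 0.239933
V_srs = (1 − 764/5600)·149.9/764 = 0.169436
Relative efficiency = V_srs / V_st = 0.169436/0.239933 = 0.7062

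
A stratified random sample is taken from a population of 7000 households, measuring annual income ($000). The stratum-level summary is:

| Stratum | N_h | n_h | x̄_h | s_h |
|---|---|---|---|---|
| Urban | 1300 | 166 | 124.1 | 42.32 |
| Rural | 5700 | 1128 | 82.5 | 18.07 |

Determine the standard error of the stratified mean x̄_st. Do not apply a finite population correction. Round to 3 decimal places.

V̂(x̄_st) = Σ W_h² s_h²/n_h, with W_h = N_h/N and N = 7000:
  stratum Urban: (1300/7000)²·42.32²/166 = 0.372112
  stratum Rural: (5700/7000)²·18.07²/1128 = 0.191938
V̂(x̄_st) = 0.56405
SE(x̄_st) = √0.56405 = 0.751033

SE(x̄_st) ≈ 0.751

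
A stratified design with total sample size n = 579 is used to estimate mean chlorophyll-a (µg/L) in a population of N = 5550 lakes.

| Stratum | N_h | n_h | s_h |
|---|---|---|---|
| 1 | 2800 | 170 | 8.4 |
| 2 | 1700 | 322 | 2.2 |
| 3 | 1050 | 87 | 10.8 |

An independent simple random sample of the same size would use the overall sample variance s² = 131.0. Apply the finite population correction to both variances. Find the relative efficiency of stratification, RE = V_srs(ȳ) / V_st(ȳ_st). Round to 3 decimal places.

V̂(ȳ_st) = Σ W_h² (1 − n_h/N_h) s_h²/n_h, with W_h = N_h/N and N = 5550:
  stratum 1: (2800/5550)²·(1 − 170/2800)·8.4²/170 = 0.0992287
  stratum 2: (1700/5550)²·(1 − 322/1700)·2.2²/322 = 0.00114315
  stratum 3: (1050/5550)²·(1 − 87/1050)·10.8²/87 = 0.0440107
V_st = 0.144383
V_srs = (1 − 579/5550)·131.0/579 = 0.202649
Relative efficiency = V_srs / V_st = 0.202649/0.144383 = 1.4036

RE ≈ 1.404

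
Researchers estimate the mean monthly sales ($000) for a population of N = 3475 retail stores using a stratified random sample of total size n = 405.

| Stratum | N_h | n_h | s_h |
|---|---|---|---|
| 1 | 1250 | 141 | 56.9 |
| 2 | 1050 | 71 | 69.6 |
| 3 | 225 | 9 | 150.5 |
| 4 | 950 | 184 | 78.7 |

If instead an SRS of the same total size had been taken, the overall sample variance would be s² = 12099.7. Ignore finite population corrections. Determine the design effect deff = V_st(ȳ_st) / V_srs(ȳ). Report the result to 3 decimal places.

V̂(ȳ_st) = Σ W_h² s_h²/n_h, with W_h = N_h/N and N = 3475:
  stratum 1: (1250/3475)²·56.9²/141 = 2.97109
  stratum 2: (1050/3475)²·69.6²/71 = 6.22915
  stratum 3: (225/3475)²·150.5²/9 = 10.5508
  stratum 4: (950/3475)²·78.7²/184 = 2.51576
V_st = 22.2668
V_srs = s²/n = 12099.7/405 = 29.8758
deff = V_st / V_srs = 22.2668/29.8758 = 0.7453

deff ≈ 0.745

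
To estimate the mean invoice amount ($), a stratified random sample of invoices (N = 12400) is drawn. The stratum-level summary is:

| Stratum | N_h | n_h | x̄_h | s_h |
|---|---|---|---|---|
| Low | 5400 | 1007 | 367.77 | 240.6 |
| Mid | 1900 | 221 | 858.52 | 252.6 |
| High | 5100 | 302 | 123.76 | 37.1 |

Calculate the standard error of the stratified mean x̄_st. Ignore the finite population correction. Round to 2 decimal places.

SE(x̄_st) ≈ 4.30

V̂(x̄_st) = Σ W_h² s_h²/n_h, with W_h = N_h/N and N = 12400:
  stratum Low: (5400/12400)²·240.6²/1007 = 10.902
  stratum Mid: (1900/12400)²·252.6²/221 = 6.77857
  stratum High: (5100/12400)²·37.1²/302 = 0.770971
V̂(x̄_st) = 18.4515
SE(x̄_st) = √18.4515 = 4.29553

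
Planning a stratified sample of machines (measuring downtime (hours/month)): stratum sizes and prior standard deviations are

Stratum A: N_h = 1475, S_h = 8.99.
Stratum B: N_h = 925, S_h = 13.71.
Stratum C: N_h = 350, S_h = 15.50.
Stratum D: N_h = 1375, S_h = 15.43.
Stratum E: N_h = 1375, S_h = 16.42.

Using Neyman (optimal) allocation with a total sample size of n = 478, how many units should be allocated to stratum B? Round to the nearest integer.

Neyman allocation: n_h = n · N_h S_h / Σ N_i S_i, with n = 478.
  stratum A: N_h·S_h = 1475·8.99 = 13260.25
  stratum B: N_h·S_h = 925·13.71 = 12681.75
  stratum C: N_h·S_h = 350·15.50 = 5425.00
  stratum D: N_h·S_h = 1375·15.43 = 21216.25
  stratum E: N_h·S_h = 1375·16.42 = 22577.50
Σ N_h S_h = 75160.75
n for stratum B = 478·12681.75/75160.75 = 80.652 → 81

81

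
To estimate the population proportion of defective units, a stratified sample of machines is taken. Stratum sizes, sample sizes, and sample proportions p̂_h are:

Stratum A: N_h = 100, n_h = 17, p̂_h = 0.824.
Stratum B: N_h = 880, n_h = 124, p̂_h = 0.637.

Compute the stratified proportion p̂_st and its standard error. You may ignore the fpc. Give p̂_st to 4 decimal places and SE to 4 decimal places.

p̂_st ≈ 0.6561, SE ≈ 0.0401

N = 980; stratum weights W_h = N_h/N.
p̂_st = Σ W_h p̂_h = (100·0.824 + 880·0.637)/980 = 0.65608
V̂(p̂_st) = Σ W_h² p̂_h(1−p̂_h)/(n_h−1):
  stratum A: (100/980)²·0.824·0.176/16 = 9.43773e-05
  stratum B: (880/980)²·0.637·0.363/123 = 0.00151584
V̂(p̂_st) = 0.00161022; SE = √V̂ = 0.0401275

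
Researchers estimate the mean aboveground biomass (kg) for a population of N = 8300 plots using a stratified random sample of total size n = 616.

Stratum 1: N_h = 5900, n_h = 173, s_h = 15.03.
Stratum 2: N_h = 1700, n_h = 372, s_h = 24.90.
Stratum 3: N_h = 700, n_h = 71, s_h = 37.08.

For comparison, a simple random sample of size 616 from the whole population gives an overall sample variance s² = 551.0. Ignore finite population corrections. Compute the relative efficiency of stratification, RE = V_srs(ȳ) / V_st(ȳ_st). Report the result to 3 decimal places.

V̂(ȳ_st) = Σ W_h² s_h²/n_h, with W_h = N_h/N and N = 8300:
  stratum 1: (5900/8300)²·15.03²/173 = 0.659811
  stratum 2: (1700/8300)²·24.90²/372 = 0.0699194
  stratum 3: (700/8300)²·37.08²/71 = 0.13774
V_st = 0.867471
V_srs = s²/n = 551.0/616 = 0.894481
Relative efficiency = V_srs / V_st = 0.894481/0.867471 = 1.0311

RE ≈ 1.031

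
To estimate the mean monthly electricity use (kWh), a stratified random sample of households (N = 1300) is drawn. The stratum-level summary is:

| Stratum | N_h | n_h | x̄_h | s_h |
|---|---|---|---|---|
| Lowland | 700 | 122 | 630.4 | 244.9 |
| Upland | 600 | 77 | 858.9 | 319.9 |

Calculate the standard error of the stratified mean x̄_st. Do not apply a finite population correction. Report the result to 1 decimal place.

SE(x̄_st) ≈ 20.6

V̂(x̄_st) = Σ W_h² s_h²/n_h, with W_h = N_h/N and N = 1300:
  stratum Lowland: (700/1300)²·244.9²/122 = 142.537
  stratum Upland: (600/1300)²·319.9²/77 = 283.109
V̂(x̄_st) = 425.646
SE(x̄_st) = √425.646 = 20.6312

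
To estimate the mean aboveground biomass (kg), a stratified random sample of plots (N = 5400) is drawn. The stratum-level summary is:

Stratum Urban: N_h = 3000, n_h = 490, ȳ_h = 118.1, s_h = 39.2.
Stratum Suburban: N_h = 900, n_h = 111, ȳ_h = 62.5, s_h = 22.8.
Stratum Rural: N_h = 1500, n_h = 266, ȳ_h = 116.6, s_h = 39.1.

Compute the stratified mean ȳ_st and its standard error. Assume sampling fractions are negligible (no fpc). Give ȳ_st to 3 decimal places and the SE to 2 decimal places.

ȳ_st = Σ W_h ȳ_h = (3000·118.1 + 900·62.5 + 1500·116.6)/5400 = 108.41667
V̂(ȳ_st) = Σ W_h² s_h²/n_h, with W_h = N_h/N and N = 5400:
  stratum Urban: (3000/5400)²·39.2²/490 = 0.967901
  stratum Suburban: (900/5400)²·22.8²/111 = 0.13009
  stratum Rural: (1500/5400)²·39.1²/266 = 0.443473
V̂(ȳ_st) = 1.54146
SE(ȳ_st) = √1.54146 = 1.24156

ȳ_st ≈ 108.417, SE ≈ 1.24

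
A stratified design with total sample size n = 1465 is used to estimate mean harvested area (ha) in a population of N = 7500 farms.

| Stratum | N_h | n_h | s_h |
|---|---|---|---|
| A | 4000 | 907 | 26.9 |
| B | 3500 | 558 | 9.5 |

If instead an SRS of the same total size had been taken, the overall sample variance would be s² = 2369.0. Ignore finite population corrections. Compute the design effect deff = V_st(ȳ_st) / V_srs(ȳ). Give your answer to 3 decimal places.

deff ≈ 0.162

V̂(ȳ_st) = Σ W_h² s_h²/n_h, with W_h = N_h/N and N = 7500:
  stratum A: (4000/7500)²·26.9²/907 = 0.226931
  stratum B: (3500/7500)²·9.5²/558 = 0.035223
V_st = 0.262154
V_srs = s²/n = 2369.0/1465 = 1.61706
deff = V_st / V_srs = 0.262154/1.61706 = 0.1621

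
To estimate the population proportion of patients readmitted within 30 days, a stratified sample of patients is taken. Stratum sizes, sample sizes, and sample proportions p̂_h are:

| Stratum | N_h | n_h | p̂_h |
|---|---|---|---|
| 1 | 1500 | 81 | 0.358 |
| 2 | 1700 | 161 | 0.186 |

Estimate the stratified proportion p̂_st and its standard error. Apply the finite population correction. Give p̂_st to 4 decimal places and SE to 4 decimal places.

N = 3200; stratum weights W_h = N_h/N.
p̂_st = Σ W_h p̂_h = (1500·0.358 + 1700·0.186)/3200 = 0.26663
V̂(p̂_st) = Σ W_h² (1 − n_h/N_h) p̂_h(1−p̂_h)/(n_h−1):
  stratum 1: (1500/3200)²·(1 − 81/1500)·0.358·0.642/80 = 0.000597175
  stratum 2: (1700/3200)²·(1 − 161/1700)·0.186·0.814/160 = 0.000241771
V̂(p̂_st) = 0.000838947; SE = √V̂ = 0.0289646

p̂_st ≈ 0.2666, SE ≈ 0.0290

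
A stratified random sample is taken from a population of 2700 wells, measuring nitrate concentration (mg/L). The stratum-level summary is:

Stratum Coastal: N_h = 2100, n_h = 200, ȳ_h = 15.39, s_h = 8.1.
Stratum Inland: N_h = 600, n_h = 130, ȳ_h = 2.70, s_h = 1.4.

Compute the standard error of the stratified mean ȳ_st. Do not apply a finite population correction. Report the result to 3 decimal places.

SE(ȳ_st) ≈ 0.446

V̂(ȳ_st) = Σ W_h² s_h²/n_h, with W_h = N_h/N and N = 2700:
  stratum Coastal: (2100/2700)²·8.1²/200 = 0.19845
  stratum Inland: (600/2700)²·1.4²/130 = 0.000744539
V̂(ȳ_st) = 0.199195
SE(ȳ_st) = √0.199195 = 0.446312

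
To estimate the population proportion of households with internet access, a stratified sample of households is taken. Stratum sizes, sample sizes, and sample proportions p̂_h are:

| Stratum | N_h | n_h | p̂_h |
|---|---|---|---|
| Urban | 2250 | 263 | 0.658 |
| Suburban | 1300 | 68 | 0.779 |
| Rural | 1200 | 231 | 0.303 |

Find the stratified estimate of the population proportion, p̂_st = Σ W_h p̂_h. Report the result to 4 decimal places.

N = 4750; stratum weights W_h = N_h/N.
p̂_st = Σ W_h p̂_h = (2250·0.658 + 1300·0.779 + 1200·0.303)/4750 = 0.60143

p̂_st ≈ 0.6014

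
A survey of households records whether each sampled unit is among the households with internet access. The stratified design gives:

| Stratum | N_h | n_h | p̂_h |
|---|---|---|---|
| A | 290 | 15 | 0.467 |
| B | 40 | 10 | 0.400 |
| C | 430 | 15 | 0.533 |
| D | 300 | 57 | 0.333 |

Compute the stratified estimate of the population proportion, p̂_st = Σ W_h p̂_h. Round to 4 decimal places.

N = 1060; stratum weights W_h = N_h/N.
p̂_st = Σ W_h p̂_h = (290·0.467 + 40·0.400 + 430·0.533 + 300·0.333)/1060 = 0.45332

p̂_st ≈ 0.4533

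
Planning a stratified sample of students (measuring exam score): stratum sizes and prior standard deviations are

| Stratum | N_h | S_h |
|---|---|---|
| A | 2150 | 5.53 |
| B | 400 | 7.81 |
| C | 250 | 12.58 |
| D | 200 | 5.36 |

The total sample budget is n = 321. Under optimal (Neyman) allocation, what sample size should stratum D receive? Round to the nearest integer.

Neyman allocation: n_h = n · N_h S_h / Σ N_i S_i, with n = 321.
  stratum A: N_h·S_h = 2150·5.53 = 11889.50
  stratum B: N_h·S_h = 400·7.81 = 3124.00
  stratum C: N_h·S_h = 250·12.58 = 3145.00
  stratum D: N_h·S_h = 200·5.36 = 1072.00
Σ N_h S_h = 19230.50
n for stratum D = 321·1072.00/19230.50 = 17.894 → 18

18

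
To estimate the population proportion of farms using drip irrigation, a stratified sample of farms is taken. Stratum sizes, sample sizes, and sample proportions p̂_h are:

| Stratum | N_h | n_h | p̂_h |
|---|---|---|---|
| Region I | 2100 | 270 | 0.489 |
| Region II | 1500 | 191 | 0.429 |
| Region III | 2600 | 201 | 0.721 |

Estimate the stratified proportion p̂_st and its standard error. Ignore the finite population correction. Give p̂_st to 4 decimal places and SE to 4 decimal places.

N = 6200; stratum weights W_h = N_h/N.
p̂_st = Σ W_h p̂_h = (2100·0.489 + 1500·0.429 + 2600·0.721)/6200 = 0.57177
V̂(p̂_st) = Σ W_h² p̂_h(1−p̂_h)/(n_h−1):
  stratum Region I: (2100/6200)²·0.489·0.511/269 = 0.000106569
  stratum Region II: (1500/6200)²·0.429·0.571/190 = 7.54638e-05
  stratum Region III: (2600/6200)²·0.721·0.279/200 = 0.000176878
V̂(p̂_st) = 0.000358911; SE = √V̂ = 0.0189449

p̂_st ≈ 0.5718, SE ≈ 0.0189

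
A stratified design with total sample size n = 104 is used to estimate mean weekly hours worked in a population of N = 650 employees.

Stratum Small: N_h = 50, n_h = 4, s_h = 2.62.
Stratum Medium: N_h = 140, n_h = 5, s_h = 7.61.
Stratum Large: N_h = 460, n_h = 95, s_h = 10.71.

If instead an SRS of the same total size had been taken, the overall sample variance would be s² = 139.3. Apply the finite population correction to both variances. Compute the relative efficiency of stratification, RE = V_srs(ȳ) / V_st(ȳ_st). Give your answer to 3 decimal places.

RE ≈ 1.117

V̂(ȳ_st) = Σ W_h² (1 − n_h/N_h) s_h²/n_h, with W_h = N_h/N and N = 650:
  stratum Small: (50/650)²·(1 − 4/50)·2.62²/4 = 0.00934208
  stratum Medium: (140/650)²·(1 − 5/140)·7.61²/5 = 0.518125
  stratum Large: (460/650)²·(1 − 95/460)·10.71²/95 = 0.479821
V_st = 1.00729
V_srs = (1 − 104/650)·139.3/104 = 1.12512
Relative efficiency = V_srs / V_st = 1.12512/1.00729 = 1.1170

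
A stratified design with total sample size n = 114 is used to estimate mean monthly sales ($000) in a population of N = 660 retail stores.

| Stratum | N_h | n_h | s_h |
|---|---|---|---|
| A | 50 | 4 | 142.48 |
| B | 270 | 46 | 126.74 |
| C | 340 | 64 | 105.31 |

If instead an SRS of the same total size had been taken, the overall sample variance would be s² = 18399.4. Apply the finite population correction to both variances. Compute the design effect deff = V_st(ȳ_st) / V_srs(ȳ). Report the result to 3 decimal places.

V̂(ȳ_st) = Σ W_h² (1 − n_h/N_h) s_h²/n_h, with W_h = N_h/N and N = 660:
  stratum A: (50/660)²·(1 − 4/50)·142.48²/4 = 26.7971
  stratum B: (270/660)²·(1 − 46/270)·126.74²/46 = 48.4834
  stratum C: (340/660)²·(1 − 64/340)·105.31²/64 = 37.3301
V_st = 112.611
V_srs = (1 − 114/660)·18399.4/114 = 133.52
deff = V_st / V_srs = 112.611/133.52 = 0.8434

deff ≈ 0.843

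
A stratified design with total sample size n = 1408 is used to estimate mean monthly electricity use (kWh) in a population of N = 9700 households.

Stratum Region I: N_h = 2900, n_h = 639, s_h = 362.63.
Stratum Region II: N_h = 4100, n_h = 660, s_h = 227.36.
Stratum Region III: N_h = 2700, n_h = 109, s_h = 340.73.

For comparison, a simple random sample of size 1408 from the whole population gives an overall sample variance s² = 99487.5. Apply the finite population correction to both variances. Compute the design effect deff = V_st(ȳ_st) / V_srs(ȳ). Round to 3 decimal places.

deff ≈ 1.743

V̂(ȳ_st) = Σ W_h² (1 − n_h/N_h) s_h²/n_h, with W_h = N_h/N and N = 9700:
  stratum Region I: (2900/9700)²·(1 − 639/2900)·362.63²/639 = 14.3411
  stratum Region II: (4100/9700)²·(1 − 660/4100)·227.36²/660 = 11.7404
  stratum Region III: (2700/9700)²·(1 − 109/2700)·340.73²/109 = 79.1921
V_st = 105.274
V_srs = (1 − 1408/9700)·99487.5/1408 = 60.4023
deff = V_st / V_srs = 105.274/60.4023 = 1.7429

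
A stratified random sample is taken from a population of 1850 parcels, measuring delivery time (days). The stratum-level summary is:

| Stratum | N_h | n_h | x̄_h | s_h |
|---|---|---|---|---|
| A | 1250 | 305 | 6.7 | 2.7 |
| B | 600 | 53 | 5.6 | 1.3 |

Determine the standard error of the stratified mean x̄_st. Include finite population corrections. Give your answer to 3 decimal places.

V̂(x̄_st) = Σ W_h² (1 − n_h/N_h) s_h²/n_h, with W_h = N_h/N and N = 1850:
  stratum A: (1250/1850)²·(1 − 305/1250)·2.7²/305 = 0.00824947
  stratum B: (600/1850)²·(1 − 53/600)·1.3²/53 = 0.00305778
V̂(x̄_st) = 0.0113072
SE(x̄_st) = √0.0113072 = 0.106336

SE(x̄_st) ≈ 0.106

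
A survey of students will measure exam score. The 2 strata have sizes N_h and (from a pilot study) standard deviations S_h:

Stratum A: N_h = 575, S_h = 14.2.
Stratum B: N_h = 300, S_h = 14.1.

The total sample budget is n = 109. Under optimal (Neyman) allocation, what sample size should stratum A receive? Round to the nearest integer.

72

Neyman allocation: n_h = n · N_h S_h / Σ N_i S_i, with n = 109.
  stratum A: N_h·S_h = 575·14.2 = 8165.00
  stratum B: N_h·S_h = 300·14.1 = 4230.00
Σ N_h S_h = 12395.00
n for stratum A = 109·8165.00/12395.00 = 71.802 → 72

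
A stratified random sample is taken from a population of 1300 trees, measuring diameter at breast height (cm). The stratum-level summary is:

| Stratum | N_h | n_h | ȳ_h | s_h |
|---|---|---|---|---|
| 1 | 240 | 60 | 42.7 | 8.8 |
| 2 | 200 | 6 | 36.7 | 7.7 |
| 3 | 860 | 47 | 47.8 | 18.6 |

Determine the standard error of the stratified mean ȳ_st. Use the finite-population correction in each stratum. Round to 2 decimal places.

SE(ȳ_st) ≈ 1.82

V̂(ȳ_st) = Σ W_h² (1 − n_h/N_h) s_h²/n_h, with W_h = N_h/N and N = 1300:
  stratum 1: (240/1300)²·(1 − 60/240)·8.8²/60 = 0.0329922
  stratum 2: (200/1300)²·(1 − 6/200)·7.7²/6 = 0.226869
  stratum 3: (860/1300)²·(1 − 47/860)·18.6²/47 = 3.0453
V̂(ȳ_st) = 3.30516
SE(ȳ_st) = √3.30516 = 1.81801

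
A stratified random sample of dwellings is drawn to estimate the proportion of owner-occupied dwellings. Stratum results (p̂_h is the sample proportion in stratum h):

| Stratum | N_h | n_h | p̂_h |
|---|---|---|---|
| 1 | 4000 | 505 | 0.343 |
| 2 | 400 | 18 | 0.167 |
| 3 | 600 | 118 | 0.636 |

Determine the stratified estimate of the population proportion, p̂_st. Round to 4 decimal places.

p̂_st ≈ 0.3641

N = 5000; stratum weights W_h = N_h/N.
p̂_st = Σ W_h p̂_h = (4000·0.343 + 400·0.167 + 600·0.636)/5000 = 0.36408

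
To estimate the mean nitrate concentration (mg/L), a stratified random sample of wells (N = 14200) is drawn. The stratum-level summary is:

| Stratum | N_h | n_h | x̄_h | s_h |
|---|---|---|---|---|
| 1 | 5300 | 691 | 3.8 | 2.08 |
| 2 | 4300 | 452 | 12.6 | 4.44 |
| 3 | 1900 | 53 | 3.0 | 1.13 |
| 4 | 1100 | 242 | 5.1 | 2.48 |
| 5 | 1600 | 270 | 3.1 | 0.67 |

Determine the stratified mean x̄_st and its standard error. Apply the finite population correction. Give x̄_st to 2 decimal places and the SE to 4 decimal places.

x̄_st ≈ 6.38, SE ≈ 0.0700

x̄_st = Σ W_h x̄_h = (5300·3.8 + 4300·12.6 + 1900·3.0 + 1100·5.1 + 1600·3.1)/14200 = 6.37958
V̂(x̄_st) = Σ W_h² (1 − n_h/N_h) s_h²/n_h, with W_h = N_h/N and N = 14200:
  stratum 1: (5300/14200)²·(1 − 691/5300)·2.08²/691 = 0.000758498
  stratum 2: (4300/14200)²·(1 − 452/4300)·4.44²/452 = 0.00357894
  stratum 3: (1900/14200)²·(1 − 53/1900)·1.13²/53 = 0.0004193
  stratum 4: (1100/14200)²·(1 − 242/1100)·2.48²/242 = 0.000118957
  stratum 5: (1600/14200)²·(1 − 270/1600)·0.67²/270 = 1.75461e-05
V̂(x̄_st) = 0.00489324
SE(x̄_st) = √0.00489324 = 0.0699517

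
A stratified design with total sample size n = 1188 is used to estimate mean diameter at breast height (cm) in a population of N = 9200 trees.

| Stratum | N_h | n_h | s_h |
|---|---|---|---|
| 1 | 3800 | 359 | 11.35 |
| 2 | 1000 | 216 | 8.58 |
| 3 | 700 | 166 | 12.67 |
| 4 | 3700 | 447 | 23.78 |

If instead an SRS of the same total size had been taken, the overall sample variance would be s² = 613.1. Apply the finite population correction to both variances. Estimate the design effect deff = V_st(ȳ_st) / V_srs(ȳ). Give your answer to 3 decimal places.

deff ≈ 0.540

V̂(ȳ_st) = Σ W_h² (1 − n_h/N_h) s_h²/n_h, with W_h = N_h/N and N = 9200:
  stratum 1: (3800/9200)²·(1 − 359/3800)·11.35²/359 = 0.0554357
  stratum 2: (1000/9200)²·(1 − 216/1000)·8.58²/216 = 0.0031569
  stratum 3: (700/9200)²·(1 − 166/700)·12.67²/166 = 0.0042708
  stratum 4: (3700/9200)²·(1 − 447/3700)·23.78²/447 = 0.179898
V_st = 0.242761
V_srs = (1 − 1188/9200)·613.1/1188 = 0.449436
deff = V_st / V_srs = 0.242761/0.449436 = 0.5401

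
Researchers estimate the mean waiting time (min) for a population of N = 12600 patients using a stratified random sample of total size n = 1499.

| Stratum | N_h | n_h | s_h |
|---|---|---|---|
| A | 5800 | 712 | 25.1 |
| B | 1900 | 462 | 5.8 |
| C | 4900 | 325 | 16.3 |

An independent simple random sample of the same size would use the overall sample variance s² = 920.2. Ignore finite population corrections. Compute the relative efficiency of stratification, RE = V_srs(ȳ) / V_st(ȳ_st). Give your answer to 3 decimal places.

V̂(ȳ_st) = Σ W_h² s_h²/n_h, with W_h = N_h/N and N = 12600:
  stratum A: (5800/12600)²·25.1²/712 = 0.187492
  stratum B: (1900/12600)²·5.8²/462 = 0.00165569
  stratum C: (4900/12600)²·16.3²/325 = 0.123635
V_st = 0.312783
V_srs = s²/n = 920.2/1499 = 0.613876
Relative efficiency = V_srs / V_st = 0.613876/0.312783 = 1.9626

RE ≈ 1.963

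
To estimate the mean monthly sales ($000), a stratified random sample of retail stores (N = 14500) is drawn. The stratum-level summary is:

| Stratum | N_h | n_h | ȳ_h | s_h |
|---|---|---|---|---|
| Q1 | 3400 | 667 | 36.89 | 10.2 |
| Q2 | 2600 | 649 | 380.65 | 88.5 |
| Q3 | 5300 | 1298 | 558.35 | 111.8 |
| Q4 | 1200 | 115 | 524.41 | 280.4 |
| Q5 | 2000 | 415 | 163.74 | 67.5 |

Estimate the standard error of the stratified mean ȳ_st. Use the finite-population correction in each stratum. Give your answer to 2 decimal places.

V̂(ȳ_st) = Σ W_h² (1 − n_h/N_h) s_h²/n_h, with W_h = N_h/N and N = 14500:
  stratum Q1: (3400/14500)²·(1 − 667/3400)·10.2²/667 = 0.00689377
  stratum Q2: (2600/14500)²·(1 − 649/2600)·88.5²/649 = 0.291163
  stratum Q3: (5300/14500)²·(1 − 1298/5300)·111.8²/1298 = 0.971462
  stratum Q4: (1200/14500)²·(1 − 115/1200)·280.4²/115 = 4.23383
  stratum Q5: (2000/14500)²·(1 − 415/2000)·67.5²/415 = 0.165532
V̂(ȳ_st) = 5.66888
SE(ȳ_st) = √5.66888 = 2.38094

SE(ȳ_st) ≈ 2.38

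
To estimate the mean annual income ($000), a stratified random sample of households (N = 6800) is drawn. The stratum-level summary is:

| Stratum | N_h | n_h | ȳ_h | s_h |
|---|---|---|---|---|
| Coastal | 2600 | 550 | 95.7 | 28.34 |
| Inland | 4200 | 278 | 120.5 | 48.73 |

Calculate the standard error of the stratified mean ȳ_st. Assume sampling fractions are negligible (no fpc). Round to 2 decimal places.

SE(ȳ_st) ≈ 1.86

V̂(ȳ_st) = Σ W_h² s_h²/n_h, with W_h = N_h/N and N = 6800:
  stratum Coastal: (2600/6800)²·28.34²/550 = 0.213484
  stratum Inland: (4200/6800)²·48.73²/278 = 3.25858
V̂(ȳ_st) = 3.47207
SE(ȳ_st) = √3.47207 = 1.86335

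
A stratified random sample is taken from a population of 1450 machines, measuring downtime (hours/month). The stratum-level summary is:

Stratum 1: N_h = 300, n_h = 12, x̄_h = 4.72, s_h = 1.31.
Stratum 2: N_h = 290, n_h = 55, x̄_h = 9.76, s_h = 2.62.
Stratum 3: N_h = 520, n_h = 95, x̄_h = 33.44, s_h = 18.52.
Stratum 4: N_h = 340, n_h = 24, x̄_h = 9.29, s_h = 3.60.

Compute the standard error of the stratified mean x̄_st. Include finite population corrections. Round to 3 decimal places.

SE(x̄_st) ≈ 0.646

V̂(x̄_st) = Σ W_h² (1 − n_h/N_h) s_h²/n_h, with W_h = N_h/N and N = 1450:
  stratum 1: (300/1450)²·(1 − 12/300)·1.31²/12 = 0.00587678
  stratum 2: (290/1450)²·(1 − 55/290)·2.62²/55 = 0.00404548
  stratum 3: (520/1450)²·(1 − 95/520)·18.52²/95 = 0.379502
  stratum 4: (340/1450)²·(1 − 24/340)·3.60²/24 = 0.0275946
V̂(x̄_st) = 0.417019
SE(x̄_st) = √0.417019 = 0.64577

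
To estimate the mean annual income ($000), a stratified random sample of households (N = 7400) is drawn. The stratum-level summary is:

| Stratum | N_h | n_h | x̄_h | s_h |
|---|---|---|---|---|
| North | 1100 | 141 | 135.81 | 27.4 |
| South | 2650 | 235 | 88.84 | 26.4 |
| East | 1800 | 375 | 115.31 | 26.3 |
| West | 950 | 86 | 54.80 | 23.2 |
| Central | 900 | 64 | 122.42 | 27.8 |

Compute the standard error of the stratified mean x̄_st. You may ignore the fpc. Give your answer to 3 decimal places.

V̂(x̄_st) = Σ W_h² s_h²/n_h, with W_h = N_h/N and N = 7400:
  stratum North: (1100/7400)²·27.4²/141 = 0.117653
  stratum South: (2650/7400)²·26.4²/235 = 0.380337
  stratum East: (1800/7400)²·26.3²/375 = 0.109134
  stratum West: (950/7400)²·23.2²/86 = 0.103148
  stratum Central: (900/7400)²·27.8²/64 = 0.17862
V̂(x̄_st) = 0.888893
SE(x̄_st) = √0.888893 = 0.942811

SE(x̄_st) ≈ 0.943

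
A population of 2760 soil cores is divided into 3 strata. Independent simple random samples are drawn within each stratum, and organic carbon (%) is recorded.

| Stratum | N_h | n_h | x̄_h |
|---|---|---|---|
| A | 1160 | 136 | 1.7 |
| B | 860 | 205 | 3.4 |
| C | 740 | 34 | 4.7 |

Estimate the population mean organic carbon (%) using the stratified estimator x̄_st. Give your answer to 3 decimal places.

N = Σ N_h = 2760. Stratum weights W_h = N_h/N.
x̄_st = (1160·1.7 + 860·3.4 + 740·4.7) / 2760 = 3.03406

x̄_st ≈ 3.034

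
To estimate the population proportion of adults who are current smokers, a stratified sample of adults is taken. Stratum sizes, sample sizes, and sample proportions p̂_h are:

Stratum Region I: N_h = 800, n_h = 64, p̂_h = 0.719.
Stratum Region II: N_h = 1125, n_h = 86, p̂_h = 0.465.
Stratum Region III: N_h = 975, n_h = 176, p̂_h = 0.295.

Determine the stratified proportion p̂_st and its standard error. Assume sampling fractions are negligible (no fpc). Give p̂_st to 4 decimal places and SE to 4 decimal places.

p̂_st ≈ 0.4779, SE ≈ 0.0286

N = 2900; stratum weights W_h = N_h/N.
p̂_st = Σ W_h p̂_h = (800·0.719 + 1125·0.465 + 975·0.295)/2900 = 0.47791
V̂(p̂_st) = Σ W_h² p̂_h(1−p̂_h)/(n_h−1):
  stratum Region I: (800/2900)²·0.719·0.281/63 = 0.00024405
  stratum Region II: (1125/2900)²·0.465·0.535/85 = 0.00044045
  stratum Region III: (975/2900)²·0.295·0.705/175 = 0.000134334
V̂(p̂_st) = 0.000818834; SE = √V̂ = 0.0286153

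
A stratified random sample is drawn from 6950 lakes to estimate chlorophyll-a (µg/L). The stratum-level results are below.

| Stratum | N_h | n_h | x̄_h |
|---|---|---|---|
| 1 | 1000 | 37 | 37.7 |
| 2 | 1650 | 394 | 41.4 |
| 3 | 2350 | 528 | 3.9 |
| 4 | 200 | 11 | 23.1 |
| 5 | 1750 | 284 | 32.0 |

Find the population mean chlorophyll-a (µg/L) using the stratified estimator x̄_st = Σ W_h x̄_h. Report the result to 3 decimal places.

x̄_st ≈ 25.294

N = Σ N_h = 6950. Stratum weights W_h = N_h/N.
x̄_st = (1000·37.7 + 1650·41.4 + 2350·3.9 + 200·23.1 + 1750·32.0) / 6950 = 25.29424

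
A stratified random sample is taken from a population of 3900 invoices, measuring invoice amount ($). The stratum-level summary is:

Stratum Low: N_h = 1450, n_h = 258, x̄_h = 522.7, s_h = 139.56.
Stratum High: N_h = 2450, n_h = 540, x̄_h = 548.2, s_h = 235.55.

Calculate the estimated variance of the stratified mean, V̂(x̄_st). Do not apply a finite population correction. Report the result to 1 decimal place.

V̂(x̄_st) = Σ W_h² s_h²/n_h, with W_h = N_h/N and N = 3900:
  stratum Low: (1450/3900)²·139.56²/258 = 10.4354
  stratum High: (2450/3900)²·235.55²/540 = 40.5486
V̂(x̄_st) = 50.984

V̂(x̄_st) ≈ 51.0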